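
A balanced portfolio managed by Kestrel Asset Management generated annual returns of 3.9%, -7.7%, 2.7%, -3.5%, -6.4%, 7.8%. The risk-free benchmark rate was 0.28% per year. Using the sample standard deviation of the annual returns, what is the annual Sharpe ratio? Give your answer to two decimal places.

μ = (3.9 − 7.7 + 2.7 − 3.5 − 6.4 + 7.8) / 6 = -3.20 / 6 = -0.5333%
Sample σ = √[Σ(r − μ)² / 5] = √[194.1333 / 5] = √38.8267 = 6.2311%
Sharpe = (μ − rf) / σ = (-0.5333 − 0.28) / 6.2311 = -0.8133 / 6.2311 = -0.1305

-0.13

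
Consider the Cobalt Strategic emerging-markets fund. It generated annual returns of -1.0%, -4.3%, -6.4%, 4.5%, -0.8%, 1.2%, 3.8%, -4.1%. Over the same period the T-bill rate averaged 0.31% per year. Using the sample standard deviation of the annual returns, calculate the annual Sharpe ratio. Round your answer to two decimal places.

μ = (-1 − 4.3 − 6.4 + 4.5 − 0.8 + 1.2 + 3.8 − 4.1) / 8 = -7.10 / 8 = -0.8875%
Σ(r − μ)² = (-1 − (-0.8875))² + (-4.3 − (-0.8875))² + (-6.4 − (-0.8875))² + … = 107.7288
sample σ = √(107.7288 / 7) = √15.3898 = 3.9230%
Sharpe = (μ − rf) / σ = (-0.8875 − 0.31) / 3.9230 = -1.1975 / 3.9230 = -0.3053

-0.31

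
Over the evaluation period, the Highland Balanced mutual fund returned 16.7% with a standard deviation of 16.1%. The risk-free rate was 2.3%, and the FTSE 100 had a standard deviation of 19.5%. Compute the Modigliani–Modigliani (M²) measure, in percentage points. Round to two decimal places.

19.74

Sharpe = (Rp − Rf) / σp = (16.7% − 2.3%) / 16.1% = 0.8944
M² = Rf + Sharpe × σm = 2.3% + 0.8944 × 19.5% = 19.7408%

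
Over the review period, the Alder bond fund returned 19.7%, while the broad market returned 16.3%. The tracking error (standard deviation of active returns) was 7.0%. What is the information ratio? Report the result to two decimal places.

IR = (Rp − Rb) / TE = (19.7% − 16.3%) / 7.0% = 3.40% / 7.0% = 0.4857

0.49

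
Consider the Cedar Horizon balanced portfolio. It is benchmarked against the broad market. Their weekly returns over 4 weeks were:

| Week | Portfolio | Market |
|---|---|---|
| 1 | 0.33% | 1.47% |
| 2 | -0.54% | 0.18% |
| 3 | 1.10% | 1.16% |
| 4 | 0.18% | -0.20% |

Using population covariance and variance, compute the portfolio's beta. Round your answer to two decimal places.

r̄p = 0.2675%,  r̄m = 0.6525%
Cov = Σ(rp − r̄p)(rm − r̄m) / 4 = 0.2324
Var(rm) = Σ(rm − r̄m)² / 4 = 0.4690
β = Cov / Var = 0.2324 / 0.4690 = 0.4955

0.50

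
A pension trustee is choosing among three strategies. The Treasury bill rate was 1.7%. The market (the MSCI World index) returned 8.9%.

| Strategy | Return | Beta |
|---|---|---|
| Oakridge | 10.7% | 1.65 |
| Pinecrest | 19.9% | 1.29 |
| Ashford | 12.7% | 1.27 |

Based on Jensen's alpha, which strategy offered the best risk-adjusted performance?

Oakridge: α = 10.7% − [1.7% + 1.65 × (8.9% − 1.7%)] = -2.880
Pinecrest: α = 19.9% − [1.7% + 1.29 × (8.9% − 1.7%)] = 8.912
Ashford: α = 12.7% − [1.7% + 1.27 × (8.9% − 1.7%)] = 1.856
Highest: Pinecrest (8.912).

Pinecrest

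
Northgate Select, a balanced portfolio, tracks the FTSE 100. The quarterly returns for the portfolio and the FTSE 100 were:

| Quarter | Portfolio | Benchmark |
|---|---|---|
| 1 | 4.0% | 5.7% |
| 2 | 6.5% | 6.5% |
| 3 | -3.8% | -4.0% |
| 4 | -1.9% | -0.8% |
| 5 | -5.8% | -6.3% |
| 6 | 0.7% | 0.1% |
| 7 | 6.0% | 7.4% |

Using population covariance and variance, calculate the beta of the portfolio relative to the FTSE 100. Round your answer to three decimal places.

0.889

r̄p = 0.8143%,  r̄m = 1.2286%
Cov = Σ(rp − r̄p)(rm − r̄m) / 7 = 22.2539
Var(rm) = Σ(rm − r̄m)² / 7 = 25.0392
β = Cov / Var = 22.2539 / 25.0392 = 0.8888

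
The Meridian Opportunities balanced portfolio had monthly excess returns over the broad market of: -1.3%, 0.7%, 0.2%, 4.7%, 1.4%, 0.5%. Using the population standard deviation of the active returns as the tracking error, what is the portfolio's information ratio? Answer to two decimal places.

r̄ = (-1.3 + 0.7 + 0.2 + 4.7 + 1.4 + 0.5) / 6 = 6.20 / 6 = 1.0333%
Population std dev = √[20.1133 / 6] = 1.8309%
IR = r̄ / tracking error = 1.0333 / 1.8309 = 0.5644

0.56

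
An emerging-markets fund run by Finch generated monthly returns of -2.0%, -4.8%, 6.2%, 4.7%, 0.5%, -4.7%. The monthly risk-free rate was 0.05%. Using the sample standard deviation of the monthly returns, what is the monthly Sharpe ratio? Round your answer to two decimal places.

Mean return r̄ = -0.10 / 6 = -0.0167%
Σ(r − r̄)² = 109.9083; sample σ = √(109.9083/5) = 4.6885%
Sharpe = (r̄ − rf) / σ = (-0.0167 − 0.05) / 4.6885 = -0.0667 / 4.6885 = -0.0142

-0.01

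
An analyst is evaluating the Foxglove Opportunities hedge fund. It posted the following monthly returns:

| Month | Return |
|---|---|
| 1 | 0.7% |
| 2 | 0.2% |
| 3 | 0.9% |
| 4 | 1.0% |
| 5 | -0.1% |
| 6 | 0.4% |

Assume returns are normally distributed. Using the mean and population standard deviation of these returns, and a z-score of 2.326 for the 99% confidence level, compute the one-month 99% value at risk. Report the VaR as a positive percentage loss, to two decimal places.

r̄ = (0.7 + 0.2 + 0.9 + 1 − 0.1 + 0.4) / 6 = 0.5167%
Σ(r − r̄)² = (0.7 − 0.5167)² + (0.2 − 0.5167)² + (0.9 − 0.5167)² + … = 0.9083
σ = √[0.9083 / 6] = 0.3891%
VaR = −(r̄ − z·σ) = −(0.5167 − 2.326 × 0.3891) = −(-0.3883) = 0.3883%

0.39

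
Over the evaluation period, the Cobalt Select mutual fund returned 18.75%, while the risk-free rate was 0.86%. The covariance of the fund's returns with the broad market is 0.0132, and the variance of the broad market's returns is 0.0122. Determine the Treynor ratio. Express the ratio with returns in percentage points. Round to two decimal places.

β = Cov / Var = 0.0132 / 0.0122 = 1.0820
Treynor = (Rp − Rf) / β = (18.75% − 0.86%) / 1.0820 = 17.89 / 1.0820 = 16.5342

16.53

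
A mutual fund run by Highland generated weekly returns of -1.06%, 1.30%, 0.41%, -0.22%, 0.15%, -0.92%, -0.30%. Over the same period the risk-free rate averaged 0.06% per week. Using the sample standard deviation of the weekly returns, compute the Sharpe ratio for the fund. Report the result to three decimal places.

-0.187

Mean return μ = -0.640 / 7 = -0.0914%
Σ(r − μ)² = (-1.06 − (-0.0914))² + (1.3 − (-0.0914))² + (0.41 − (-0.0914))² + … = 3.9305
σ = √[3.9305 / 6] = 0.8094%
Sharpe = (μ − rf) / σ = (-0.0914 − 0.06) / 0.8094 = -0.1514 / 0.8094 = -0.1871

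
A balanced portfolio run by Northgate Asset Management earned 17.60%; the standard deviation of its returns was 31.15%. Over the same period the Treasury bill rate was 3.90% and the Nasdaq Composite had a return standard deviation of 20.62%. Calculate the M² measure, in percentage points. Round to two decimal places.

Sharpe = (Rp − Rf) / σp = (17.60% − 3.90%) / 31.15% = 0.4398
M² = Rf + Sharpe × σm = 3.90% + 0.4398 × 20.62% = 12.9687%

12.97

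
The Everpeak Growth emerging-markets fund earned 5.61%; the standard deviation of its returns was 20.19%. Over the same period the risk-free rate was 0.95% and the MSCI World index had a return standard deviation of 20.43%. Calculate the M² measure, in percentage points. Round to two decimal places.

5.67

Sharpe = (Rp − Rf) / σp = (5.61% − 0.95%) / 20.19% = 0.2308
M² = Rf + Sharpe × σm = 0.95% + 0.2308 × 20.43% = 5.6652%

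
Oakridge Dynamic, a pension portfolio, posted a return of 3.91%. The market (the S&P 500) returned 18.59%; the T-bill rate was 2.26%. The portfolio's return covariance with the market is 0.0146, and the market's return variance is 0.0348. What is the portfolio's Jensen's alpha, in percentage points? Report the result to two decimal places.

-5.20

β = Cov / Var = 0.0146 / 0.0348 = 0.4195
E[R] = Rf + β(Rm − Rf) = 2.26% + 0.4195 × (18.59% − 2.26%) = 9.1104%
α = Rp − E[R] = 3.91% − 9.1104% = -5.2004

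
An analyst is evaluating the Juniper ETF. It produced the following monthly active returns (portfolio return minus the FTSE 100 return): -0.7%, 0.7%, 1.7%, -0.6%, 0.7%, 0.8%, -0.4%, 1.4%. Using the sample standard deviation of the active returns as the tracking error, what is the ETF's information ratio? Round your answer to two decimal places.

0.49

μ = (-0.7 + 0.7 + 1.7 − 0.6 + 0.7 + 0.8 − 0.4 + 1.4) / 8 = 0.4500%
Σ(r − μ)² = (-0.7 − 0.4500)² + (0.7 − 0.4500)² + … = 5.8600
σ = √[5.8600 / 7] = 0.9150%
IR = μ / tracking error = 0.4500 / 0.9150 = 0.4918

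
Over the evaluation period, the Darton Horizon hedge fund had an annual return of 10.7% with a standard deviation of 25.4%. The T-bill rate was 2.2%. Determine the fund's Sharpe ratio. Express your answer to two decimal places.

0.33

Sharpe = (Rp − Rf) / σp = (10.7% − 2.2%) / 25.4% = 8.50% / 25.4% = 0.3346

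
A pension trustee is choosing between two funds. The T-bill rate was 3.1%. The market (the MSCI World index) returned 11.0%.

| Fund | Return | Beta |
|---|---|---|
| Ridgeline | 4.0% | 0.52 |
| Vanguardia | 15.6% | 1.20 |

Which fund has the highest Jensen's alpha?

Vanguardia

Ridgeline: α = 4.0% − [3.1% + 0.52 × (11.0% − 3.1%)] = -3.208
Vanguardia: α = 15.6% − [3.1% + 1.20 × (11.0% − 3.1%)] = 3.020
Highest: Vanguardia (3.020).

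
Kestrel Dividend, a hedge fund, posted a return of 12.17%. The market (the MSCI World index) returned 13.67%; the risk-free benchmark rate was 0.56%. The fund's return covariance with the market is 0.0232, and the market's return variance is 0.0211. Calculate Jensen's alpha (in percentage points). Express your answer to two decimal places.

β = Cov / Var = 0.0232 / 0.0211 = 1.0995
E[R] = Rf + β(Rm − Rf) = 0.56% + 1.0995 × (13.67% − 0.56%) = 14.9744%
α = Rp − E[R] = 12.17% − 14.9744% = -2.8044

-2.80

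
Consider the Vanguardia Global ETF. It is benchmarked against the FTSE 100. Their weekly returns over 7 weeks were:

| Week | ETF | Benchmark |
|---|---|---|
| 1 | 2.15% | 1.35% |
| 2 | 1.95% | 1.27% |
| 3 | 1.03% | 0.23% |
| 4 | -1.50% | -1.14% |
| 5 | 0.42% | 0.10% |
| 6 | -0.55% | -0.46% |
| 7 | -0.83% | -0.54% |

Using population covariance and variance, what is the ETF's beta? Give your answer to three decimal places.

1.490

r̄p = 0.3814%,  r̄m = 0.1157%
Cov = Σ(rp − r̄p)(rm − r̄m) / 7 = 1.1086
Var(rm) = Σ(rm − r̄m)² / 7 = 0.7439
β = Cov / Var = 1.1086 / 0.7439 = 1.4903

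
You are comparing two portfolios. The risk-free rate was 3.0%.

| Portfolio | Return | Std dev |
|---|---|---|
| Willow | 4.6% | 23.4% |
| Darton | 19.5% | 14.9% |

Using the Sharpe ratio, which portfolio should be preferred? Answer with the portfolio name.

Willow: Sharpe ratio = (4.6% − 3.0%) / 23.4% = 0.068
Darton: Sharpe ratio = (19.5% − 3.0%) / 14.9% = 1.107
Highest: Darton (1.107).

Darton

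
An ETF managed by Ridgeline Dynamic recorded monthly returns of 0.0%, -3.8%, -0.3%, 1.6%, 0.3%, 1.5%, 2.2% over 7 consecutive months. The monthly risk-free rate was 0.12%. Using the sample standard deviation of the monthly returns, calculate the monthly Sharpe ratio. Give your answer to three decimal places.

0.047

Mean return r̄ = 1.50 / 7 = 0.2143%
Σ(r − r̄)² = 23.9486; sample σ = √(23.9486/6) = 1.9979%
Sharpe = (r̄ − rf) / σ = (0.2143 − 0.12) / 1.9979 = 0.0943 / 1.9979 = 0.0472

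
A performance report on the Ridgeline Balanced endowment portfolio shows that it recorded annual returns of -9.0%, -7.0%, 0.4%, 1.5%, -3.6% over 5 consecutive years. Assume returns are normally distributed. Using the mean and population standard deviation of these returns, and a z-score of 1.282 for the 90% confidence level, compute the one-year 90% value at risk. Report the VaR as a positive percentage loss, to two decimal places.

μ = (-9 − 7 + 0.4 + 1.5 − 3.6) / 5 = -3.5400%
Σ(r − μ)² = (-9 − (-3.5400))² + (-7 − (-3.5400))² + (0.4 − (-3.5400))² + … = 82.7120
σ = √[82.7120 / 5] = 4.0672%
VaR = −(μ − z·σ) = −(-3.5400 − 1.282 × 4.0672) = −(-8.7542) = 8.7542%

8.75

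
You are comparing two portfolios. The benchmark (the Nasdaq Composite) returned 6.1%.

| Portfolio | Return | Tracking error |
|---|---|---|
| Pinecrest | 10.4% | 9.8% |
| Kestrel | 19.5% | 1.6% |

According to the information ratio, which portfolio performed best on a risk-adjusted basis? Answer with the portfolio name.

Kestrel

Pinecrest: IR = (10.4% − 6.1%) / 9.8% = 0.439
Kestrel: IR = (19.5% − 6.1%) / 1.6% = 8.375
Highest: Kestrel (8.375).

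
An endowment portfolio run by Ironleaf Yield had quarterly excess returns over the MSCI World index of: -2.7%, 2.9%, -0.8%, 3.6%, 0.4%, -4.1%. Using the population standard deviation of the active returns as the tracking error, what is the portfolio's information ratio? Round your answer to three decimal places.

r̄ = (-2.7 + 2.9 − 0.8 + 3.6 + 0.4 − 4.1) / 6 = -0.1167%
Σ(r − r̄)² = 46.1883; population σ = √(46.1883/6) = 2.7745%
IR = r̄ / tracking error = -0.1167 / 2.7745 = -0.0421

-0.042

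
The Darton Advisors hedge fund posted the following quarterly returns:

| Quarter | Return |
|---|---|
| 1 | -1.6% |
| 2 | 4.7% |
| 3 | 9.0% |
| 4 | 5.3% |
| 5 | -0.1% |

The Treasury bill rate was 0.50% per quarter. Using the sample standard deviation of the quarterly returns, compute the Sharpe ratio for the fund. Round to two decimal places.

r̄ = (-1.6 + 4.7 + 9 + 5.3 − 0.1) / 5 = 17.30 / 5 = 3.4600%
Σ(r − r̄)² = (-1.6 − 3.4600)² + (4.7 − 3.4600)² + (9 − 3.4600)² + … = 73.8920
σ = √[73.8920 / 4] = 4.2980%
Sharpe = (r̄ − rf) / σ = (3.4600 − 0.5) / 4.2980 = 2.9600 / 4.2980 = 0.6887

0.69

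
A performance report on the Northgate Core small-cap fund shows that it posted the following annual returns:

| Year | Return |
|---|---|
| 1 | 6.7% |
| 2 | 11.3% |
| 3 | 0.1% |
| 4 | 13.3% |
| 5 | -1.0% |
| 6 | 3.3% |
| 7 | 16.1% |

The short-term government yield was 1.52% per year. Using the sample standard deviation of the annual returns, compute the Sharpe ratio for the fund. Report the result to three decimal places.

Mean return r̄ = 49.80 / 7 = 7.1143%
Σ(r − r̄)² = (6.7 − 7.1143)² + (11.3 − 7.1143)² + (0.1 − 7.1143)² + … = 266.2886
σ = √[266.2886 / 6] = 6.6619%
Sharpe = (r̄ − rf) / σ = (7.1143 − 1.52) / 6.6619 = 5.5943 / 6.6619 = 0.8397

0.840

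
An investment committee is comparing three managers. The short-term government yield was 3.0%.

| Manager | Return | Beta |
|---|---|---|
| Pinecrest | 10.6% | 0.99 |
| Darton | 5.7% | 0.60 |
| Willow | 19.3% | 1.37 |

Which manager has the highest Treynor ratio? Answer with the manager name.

Willow

Pinecrest: Treynor = (10.6% − 3.0%) / 0.99 = 7.677
Darton: Treynor = (5.7% − 3.0%) / 0.60 = 4.500
Willow: Treynor = (19.3% − 3.0%) / 1.37 = 11.898
Highest: Willow (11.898).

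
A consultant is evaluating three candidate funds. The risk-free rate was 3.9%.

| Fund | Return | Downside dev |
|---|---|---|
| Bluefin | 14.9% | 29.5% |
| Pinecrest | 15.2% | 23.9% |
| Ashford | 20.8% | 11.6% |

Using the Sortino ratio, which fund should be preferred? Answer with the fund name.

Ashford

Bluefin: Sortino ratio = (14.9% − 3.9%) / 29.5% = 0.373
Pinecrest: Sortino ratio = (15.2% − 3.9%) / 23.9% = 0.473
Ashford: Sortino ratio = (20.8% − 3.9%) / 11.6% = 1.457
Highest: Ashford (1.457).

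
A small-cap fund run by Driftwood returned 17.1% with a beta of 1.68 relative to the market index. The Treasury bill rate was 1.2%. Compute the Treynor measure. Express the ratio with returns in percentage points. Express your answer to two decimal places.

Treynor = (Rp − Rf) / β = (17.1% − 1.2%) / 1.68 = 15.90 / 1.68 = 9.4643

9.46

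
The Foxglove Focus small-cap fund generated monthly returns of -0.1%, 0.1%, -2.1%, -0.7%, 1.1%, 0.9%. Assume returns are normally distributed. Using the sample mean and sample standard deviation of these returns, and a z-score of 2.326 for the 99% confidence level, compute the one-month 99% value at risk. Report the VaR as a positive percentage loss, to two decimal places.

2.85

r̄ = (-0.1 + 0.1 − 2.1 − 0.7 + 1.1 + 0.9) / 6 = -0.1333%
Sample std dev = √[6.8333 / 5] = 1.1690%
VaR = −(r̄ − z·σ) = −(-0.1333 − 2.326 × 1.1690) = −(-2.8524) = 2.8524%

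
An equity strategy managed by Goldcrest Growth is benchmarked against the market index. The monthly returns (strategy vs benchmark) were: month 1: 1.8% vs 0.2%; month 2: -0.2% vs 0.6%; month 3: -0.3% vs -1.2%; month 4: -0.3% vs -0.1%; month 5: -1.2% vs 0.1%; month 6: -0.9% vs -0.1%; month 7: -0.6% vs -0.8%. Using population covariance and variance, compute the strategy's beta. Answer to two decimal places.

r̄p = -0.2429%,  r̄m = -0.1857%
Cov = Σ(rp − r̄p)(rm − r̄m) / 7 = 0.1092
Var(rm) = Σ(rm − r̄m)² / 7 = 0.3241
β = Cov / Var = 0.1092 / 0.3241 = 0.3369

0.34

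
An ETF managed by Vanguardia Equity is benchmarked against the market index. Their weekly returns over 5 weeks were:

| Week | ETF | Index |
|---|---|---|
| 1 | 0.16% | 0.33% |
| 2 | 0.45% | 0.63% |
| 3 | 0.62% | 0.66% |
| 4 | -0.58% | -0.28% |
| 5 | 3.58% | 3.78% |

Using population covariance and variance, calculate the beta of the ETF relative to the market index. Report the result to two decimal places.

r̄p = 0.8460%,  r̄m = 1.0240%
Cov = Σ(rp − r̄p)(rm − r̄m) / 5 = 2.0218
Var(rm) = Σ(rm − r̄m)² / 5 = 2.0131
β = Cov / Var = 2.0218 / 2.0131 = 1.0043

1.00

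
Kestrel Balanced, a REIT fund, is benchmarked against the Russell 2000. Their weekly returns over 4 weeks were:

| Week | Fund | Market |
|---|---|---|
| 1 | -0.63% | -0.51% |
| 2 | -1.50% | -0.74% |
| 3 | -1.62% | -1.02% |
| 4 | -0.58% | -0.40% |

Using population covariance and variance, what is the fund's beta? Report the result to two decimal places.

1.88

r̄p = -1.0825%,  r̄m = -0.6675%
Cov = Σ(rp − r̄p)(rm − r̄m) / 4 = 0.1064
Var(rm) = Σ(rm − r̄m)² / 4 = 0.0565
β = Cov / Var = 0.1064 / 0.0565 = 1.8832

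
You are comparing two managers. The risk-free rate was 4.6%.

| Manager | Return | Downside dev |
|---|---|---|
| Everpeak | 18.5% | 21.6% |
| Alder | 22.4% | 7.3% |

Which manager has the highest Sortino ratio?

Everpeak: Sortino ratio = (18.5% − 4.6%) / 21.6% = 0.644
Alder: Sortino ratio = (22.4% − 4.6%) / 7.3% = 2.438
Highest: Alder (2.438).

Alder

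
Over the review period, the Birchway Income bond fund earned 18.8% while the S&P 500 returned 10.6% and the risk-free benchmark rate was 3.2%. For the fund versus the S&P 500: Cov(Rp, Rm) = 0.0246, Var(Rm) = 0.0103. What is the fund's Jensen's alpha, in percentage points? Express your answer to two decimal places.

-2.07

β = Cov / Var = 0.0246 / 0.0103 = 2.3883
E[R] = Rf + β(Rm − Rf) = 3.2% + 2.3883 × (10.6% − 3.2%) = 20.8734%
α = Rp − E[R] = 18.8% − 20.8734% = -2.0734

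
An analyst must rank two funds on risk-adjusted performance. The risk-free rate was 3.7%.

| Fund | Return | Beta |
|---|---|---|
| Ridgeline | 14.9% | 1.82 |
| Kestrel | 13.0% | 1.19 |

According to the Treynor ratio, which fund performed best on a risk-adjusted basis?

Ridgeline: Treynor = (14.9% − 3.7%) / 1.82 = 6.154
Kestrel: Treynor = (13.0% − 3.7%) / 1.19 = 7.815
Highest: Kestrel (7.815).

Kestrel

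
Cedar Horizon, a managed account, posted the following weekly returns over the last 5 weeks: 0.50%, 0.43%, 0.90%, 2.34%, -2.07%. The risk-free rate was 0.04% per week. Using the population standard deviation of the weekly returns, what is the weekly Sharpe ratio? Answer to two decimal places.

μ = (0.5 + 0.43 + 0.9 + 2.34 − 2.07) / 5 = 2.100 / 5 = 0.4200%
Population std dev = √[10.1234 / 5] = 1.4229%
Sharpe = (μ − rf) / σ = (0.4200 − 0.04) / 1.4229 = 0.3800 / 1.4229 = 0.2671

0.27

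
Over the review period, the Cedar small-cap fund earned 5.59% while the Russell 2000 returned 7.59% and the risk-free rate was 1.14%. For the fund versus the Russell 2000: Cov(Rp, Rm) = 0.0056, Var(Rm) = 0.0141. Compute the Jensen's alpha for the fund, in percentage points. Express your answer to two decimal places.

1.89

β = Cov / Var = 0.0056 / 0.0141 = 0.3972
E[R] = Rf + β(Rm − Rf) = 1.14% + 0.3972 × (7.59% − 1.14%) = 3.7019%
α = Rp − E[R] = 5.59% − 3.7019% = 1.8881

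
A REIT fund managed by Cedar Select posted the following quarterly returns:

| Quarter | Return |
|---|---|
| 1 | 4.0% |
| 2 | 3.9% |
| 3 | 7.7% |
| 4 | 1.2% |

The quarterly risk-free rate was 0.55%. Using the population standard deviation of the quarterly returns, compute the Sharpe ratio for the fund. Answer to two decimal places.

Mean return μ = 16.80 / 4 = 4.2000%
Population σ = √[Σ(r − μ)² / 4] = √[21.3800 / 4] = √5.3450 = 2.3119%
Sharpe = (μ − rf) / σ = (4.2000 − 0.55) / 2.3119 = 3.6500 / 2.3119 = 1.5788

1.58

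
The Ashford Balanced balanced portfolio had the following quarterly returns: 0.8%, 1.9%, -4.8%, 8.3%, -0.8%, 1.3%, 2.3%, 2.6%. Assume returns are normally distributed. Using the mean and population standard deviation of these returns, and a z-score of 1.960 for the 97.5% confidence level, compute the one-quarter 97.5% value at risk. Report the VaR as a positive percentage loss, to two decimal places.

5.26

r̄ = (0.8 + 1.9 − 4.8 + 8.3 − 0.8 + 1.3 + 2.3 + 2.6) / 8 = 11.60 / 8 = 1.4500%
Σ(r − r̄)² = 93.7400; population σ = √(93.7400/8) = 3.4231%
VaR = −(r̄ − z·σ) = −(1.4500 − 1.960 × 3.4231) = −(-5.2593) = 5.2593%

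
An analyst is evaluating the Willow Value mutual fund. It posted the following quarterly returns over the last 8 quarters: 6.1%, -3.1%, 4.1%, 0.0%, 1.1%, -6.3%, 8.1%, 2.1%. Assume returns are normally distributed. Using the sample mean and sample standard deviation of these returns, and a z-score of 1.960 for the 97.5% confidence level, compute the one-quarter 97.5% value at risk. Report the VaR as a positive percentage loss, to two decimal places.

7.75

r̄ = (6.1 − 3.1 + 4.1 + 0 + 1.1 − 6.3 + 8.1 + 2.1) / 8 = 12.10 / 8 = 1.5125%
Σ(r − r̄)² = 156.2488; sample σ = √(156.2488/7) = 4.7245%
VaR = −(r̄ − z·σ) = −(1.5125 − 1.960 × 4.7245) = −(-7.7475) = 7.7475%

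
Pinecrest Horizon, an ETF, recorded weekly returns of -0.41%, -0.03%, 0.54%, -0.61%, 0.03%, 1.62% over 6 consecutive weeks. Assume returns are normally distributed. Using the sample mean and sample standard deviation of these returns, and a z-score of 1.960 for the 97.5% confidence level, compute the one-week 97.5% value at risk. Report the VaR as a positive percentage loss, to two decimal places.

1.39

μ = (-0.41 − 0.03 + 0.54 − 0.61 + 0.03 + 1.62) / 6 = 1.140 / 6 = 0.1900%
Σ(r − μ)² = 3.2414; sample σ = √(3.2414/5) = 0.8052%
VaR = −(μ − z·σ) = −(0.1900 − 1.960 × 0.8052) = −(-1.3882) = 1.3882%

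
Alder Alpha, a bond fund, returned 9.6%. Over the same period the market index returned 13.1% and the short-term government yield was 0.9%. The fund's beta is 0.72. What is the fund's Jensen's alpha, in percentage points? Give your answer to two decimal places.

CAPM expected return = Rf + β(Rm − Rf) = 0.9% + 0.72 × (13.1% − 0.9%) = 0.9 + 0.72 × 12.20 = 9.6840%
Jensen's α = Rp − E[R] = 9.6% − 9.6840% = -0.0840

-0.08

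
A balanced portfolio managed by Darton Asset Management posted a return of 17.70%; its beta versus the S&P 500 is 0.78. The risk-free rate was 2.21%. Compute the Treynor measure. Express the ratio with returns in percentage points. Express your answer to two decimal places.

Treynor = (Rp − Rf) / β = (17.70% − 2.21%) / 0.78 = 15.49 / 0.78 = 19.8590

19.86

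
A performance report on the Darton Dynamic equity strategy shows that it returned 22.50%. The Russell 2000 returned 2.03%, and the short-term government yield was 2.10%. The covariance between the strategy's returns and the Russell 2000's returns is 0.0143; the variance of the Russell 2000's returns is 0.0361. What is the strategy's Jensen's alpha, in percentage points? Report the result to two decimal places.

β = Cov / Var = 0.0143 / 0.0361 = 0.3961
E[R] = Rf + β(Rm − Rf) = 2.10% + 0.3961 × (2.03% − 2.10%) = 2.0723%
α = Rp − E[R] = 22.50% − 2.0723% = 20.4277

20.43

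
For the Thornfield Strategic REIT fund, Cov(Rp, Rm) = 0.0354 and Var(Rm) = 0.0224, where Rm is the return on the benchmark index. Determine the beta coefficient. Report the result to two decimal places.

1.58

β = Cov(Rp, Rm) / Var(Rm) = 0.0354 / 0.0224 = 1.5804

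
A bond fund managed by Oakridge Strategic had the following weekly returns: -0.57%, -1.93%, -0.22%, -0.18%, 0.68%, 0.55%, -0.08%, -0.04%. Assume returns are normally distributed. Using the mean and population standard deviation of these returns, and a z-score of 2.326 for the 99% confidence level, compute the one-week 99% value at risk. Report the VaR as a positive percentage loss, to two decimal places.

Mean return μ = -1.790 / 8 = -0.2238%
Σ(r − μ)² = 4.5030; population σ = √(4.5030/8) = 0.7502%
VaR = −(μ − z·σ) = −(-0.2238 − 2.326 × 0.7502) = −(-1.9688) = 1.9688%

1.97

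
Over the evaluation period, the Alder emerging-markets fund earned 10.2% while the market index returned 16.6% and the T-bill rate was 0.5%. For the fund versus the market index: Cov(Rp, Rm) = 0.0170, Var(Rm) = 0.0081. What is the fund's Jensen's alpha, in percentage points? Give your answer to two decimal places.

β = Cov / Var = 0.0170 / 0.0081 = 2.0988
E[R] = Rf + β(Rm − Rf) = 0.5% + 2.0988 × (16.6% − 0.5%) = 34.2907%
α = Rp − E[R] = 10.2% − 34.2907% = -24.0907

-24.09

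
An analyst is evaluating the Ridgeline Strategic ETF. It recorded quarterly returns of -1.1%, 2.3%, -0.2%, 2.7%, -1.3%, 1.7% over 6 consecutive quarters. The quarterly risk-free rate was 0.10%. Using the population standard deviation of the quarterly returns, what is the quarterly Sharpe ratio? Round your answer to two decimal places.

r̄ = (-1.1 + 2.3 − 0.2 + 2.7 − 1.3 + 1.7) / 6 = 0.6833%
Population σ = √[Σ(r − r̄)² / 6] = √[15.6083 / 6] = √2.6014 = 1.6129%
Sharpe = (r̄ − rf) / σ = (0.6833 − 0.1) / 1.6129 = 0.5833 / 1.6129 = 0.3616

0.36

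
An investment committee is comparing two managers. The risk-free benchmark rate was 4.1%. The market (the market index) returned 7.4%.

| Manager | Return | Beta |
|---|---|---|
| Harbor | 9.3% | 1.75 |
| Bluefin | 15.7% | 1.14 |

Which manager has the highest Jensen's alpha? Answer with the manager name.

Bluefin

Harbor: α = 9.3% − [4.1% + 1.75 × (7.4% − 4.1%)] = -0.575
Bluefin: α = 15.7% − [4.1% + 1.14 × (7.4% − 4.1%)] = 7.838
Highest: Bluefin (7.838).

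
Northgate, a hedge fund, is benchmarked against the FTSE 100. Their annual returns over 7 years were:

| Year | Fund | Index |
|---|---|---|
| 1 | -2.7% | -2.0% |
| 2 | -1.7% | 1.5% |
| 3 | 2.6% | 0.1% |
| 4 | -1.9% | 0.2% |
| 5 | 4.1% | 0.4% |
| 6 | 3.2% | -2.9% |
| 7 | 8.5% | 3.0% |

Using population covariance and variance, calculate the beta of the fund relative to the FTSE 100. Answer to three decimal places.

0.841

r̄p = 1.7286%,  r̄m = 0.0429%
Cov = Σ(rp − r̄p)(rm − r̄m) / 7 = 2.8673
Var(rm) = Σ(rm − r̄m)² / 7 = 3.4082
β = Cov / Var = 2.8673 / 3.4082 = 0.8413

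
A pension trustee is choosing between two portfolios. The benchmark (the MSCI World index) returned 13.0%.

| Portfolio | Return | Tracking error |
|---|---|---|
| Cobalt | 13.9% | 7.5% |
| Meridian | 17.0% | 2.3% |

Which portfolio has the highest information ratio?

Meridian

Cobalt: IR = (13.9% − 13.0%) / 7.5% = 0.120
Meridian: IR = (17.0% − 13.0%) / 2.3% = 1.739
Highest: Meridian (1.739).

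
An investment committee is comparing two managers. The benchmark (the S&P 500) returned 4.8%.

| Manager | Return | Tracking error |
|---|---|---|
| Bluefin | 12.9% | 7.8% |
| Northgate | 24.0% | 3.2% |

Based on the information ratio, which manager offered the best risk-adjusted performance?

Bluefin: IR = (12.9% − 4.8%) / 7.8% = 1.038
Northgate: IR = (24.0% − 4.8%) / 3.2% = 6.000
Highest: Northgate (6.000).

Northgate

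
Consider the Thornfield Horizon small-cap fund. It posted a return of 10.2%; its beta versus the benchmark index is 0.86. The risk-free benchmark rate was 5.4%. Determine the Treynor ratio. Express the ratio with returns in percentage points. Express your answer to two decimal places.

Treynor = (Rp − Rf) / β = (10.2% − 5.4%) / 0.86 = 4.80 / 0.86 = 5.5814

5.58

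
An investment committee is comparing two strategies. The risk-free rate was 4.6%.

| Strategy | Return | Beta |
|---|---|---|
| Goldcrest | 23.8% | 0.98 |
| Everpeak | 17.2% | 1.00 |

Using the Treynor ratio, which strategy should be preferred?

Goldcrest: Treynor = (23.8% − 4.6%) / 0.98 = 19.592
Everpeak: Treynor = (17.2% − 4.6%) / 1.00 = 12.600
Highest: Goldcrest (19.592).

Goldcrest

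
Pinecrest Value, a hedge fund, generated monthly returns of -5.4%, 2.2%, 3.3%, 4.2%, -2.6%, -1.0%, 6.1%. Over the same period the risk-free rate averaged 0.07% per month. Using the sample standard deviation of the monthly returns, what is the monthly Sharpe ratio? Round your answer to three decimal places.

0.220

r̄ = (-5.4 + 2.2 + 3.3 + 4.2 − 2.6 − 1 + 6.1) / 7 = 0.9714%
Sample std dev = √[100.8943 / 6] = 4.1007%
Sharpe = (r̄ − rf) / σ = (0.9714 − 0.07) / 4.1007 = 0.9014 / 4.1007 = 0.2198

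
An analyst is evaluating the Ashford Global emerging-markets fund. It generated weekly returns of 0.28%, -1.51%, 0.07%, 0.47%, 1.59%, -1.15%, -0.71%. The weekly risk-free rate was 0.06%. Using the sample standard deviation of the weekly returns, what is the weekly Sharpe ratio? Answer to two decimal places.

-0.19

r̄ = (0.28 − 1.51 + 0.07 + 0.47 + 1.59 − 1.15 − 0.71) / 7 = -0.960 / 7 = -0.1371%
Σ(r − r̄)² = (0.28 − (-0.1371))² + (-1.51 − (-0.1371))² + (0.07 − (-0.1371))² + … = 6.8073
σ = √[6.8073 / 6] = 1.0652%
Sharpe = (r̄ − rf) / σ = (-0.1371 − 0.06) / 1.0652 = -0.1971 / 1.0652 = -0.1850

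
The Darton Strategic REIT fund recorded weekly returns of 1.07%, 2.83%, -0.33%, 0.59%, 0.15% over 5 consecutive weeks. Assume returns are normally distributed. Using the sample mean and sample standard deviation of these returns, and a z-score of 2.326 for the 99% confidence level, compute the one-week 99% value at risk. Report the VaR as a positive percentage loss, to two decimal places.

r̄ = (1.07 + 2.83 − 0.33 + 0.59 + 0.15) / 5 = 0.8620%
Σ(r − r̄)² = (1.07 − 0.8620)² + (2.83 − 0.8620)² + … = 5.9181
sample σ = √(5.9181 / 4) = √1.4795 = 1.2163%
VaR = −(r̄ − z·σ) = −(0.8620 − 2.326 × 1.2163) = −(-1.9671) = 1.9671%

1.97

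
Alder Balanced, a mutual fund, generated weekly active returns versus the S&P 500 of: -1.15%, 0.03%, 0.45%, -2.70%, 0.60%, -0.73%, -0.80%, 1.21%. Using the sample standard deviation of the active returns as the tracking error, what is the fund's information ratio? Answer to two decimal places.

-0.31

Mean return r̄ = -3.090 / 8 = -0.3863%
Sample std dev = √[10.6194 / 7] = 1.2317%
IR = r̄ / tracking error = -0.3863 / 1.2317 = -0.3136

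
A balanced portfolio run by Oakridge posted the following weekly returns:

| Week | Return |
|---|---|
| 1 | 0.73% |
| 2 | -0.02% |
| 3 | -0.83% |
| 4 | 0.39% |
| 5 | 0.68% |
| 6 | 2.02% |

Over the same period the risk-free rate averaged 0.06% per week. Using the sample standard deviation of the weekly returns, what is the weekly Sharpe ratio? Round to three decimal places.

0.461

μ = (0.73 − 0.02 − 0.83 + 0.39 + 0.68 + 2.02) / 6 = 0.4950%
Σ(r − μ)² = (0.73 − 0.4950)² + (-0.02 − 0.4950)² + … = 4.4470
σ = √[4.4470 / 5] = 0.9431%
Sharpe = (μ − rf) / σ = (0.4950 − 0.06) / 0.9431 = 0.4350 / 0.9431 = 0.4612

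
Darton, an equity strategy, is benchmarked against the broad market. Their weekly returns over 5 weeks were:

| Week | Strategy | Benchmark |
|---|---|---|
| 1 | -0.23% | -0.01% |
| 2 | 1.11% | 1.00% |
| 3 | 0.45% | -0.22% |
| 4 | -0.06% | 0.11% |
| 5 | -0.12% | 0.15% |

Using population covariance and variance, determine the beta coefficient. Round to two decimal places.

r̄p = 0.2300%,  r̄m = 0.2060%
Cov = Σ(rp − r̄p)(rm − r̄m) / 5 = 0.1504
Var(rm) = Σ(rm − r̄m)² / 5 = 0.1742
β = Cov / Var = 0.1504 / 0.1742 = 0.8634

0.86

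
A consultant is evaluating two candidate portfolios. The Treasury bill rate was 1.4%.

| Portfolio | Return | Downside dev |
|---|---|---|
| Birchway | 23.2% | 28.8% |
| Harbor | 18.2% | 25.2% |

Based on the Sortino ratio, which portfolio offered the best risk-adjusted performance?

Birchway: Sortino ratio = (23.2% − 1.4%) / 28.8% = 0.757
Harbor: Sortino ratio = (18.2% − 1.4%) / 25.2% = 0.667
Highest: Birchway (0.757).

Birchway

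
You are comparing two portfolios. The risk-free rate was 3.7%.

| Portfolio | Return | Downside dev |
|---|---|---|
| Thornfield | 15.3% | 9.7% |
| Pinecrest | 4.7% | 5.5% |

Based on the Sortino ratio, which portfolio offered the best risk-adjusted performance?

Thornfield

Thornfield: Sortino ratio = (15.3% − 3.7%) / 9.7% = 1.196
Pinecrest: Sortino ratio = (4.7% − 3.7%) / 5.5% = 0.182
Highest: Thornfield (1.196).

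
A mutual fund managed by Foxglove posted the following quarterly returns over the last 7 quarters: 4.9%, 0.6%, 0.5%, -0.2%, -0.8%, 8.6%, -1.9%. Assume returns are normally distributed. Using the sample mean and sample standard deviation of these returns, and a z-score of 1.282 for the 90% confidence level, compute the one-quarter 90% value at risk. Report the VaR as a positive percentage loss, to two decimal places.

r̄ = (4.9 + 0.6 + 0.5 − 0.2 − 0.8 + 8.6 − 1.9) / 7 = 1.6714%
Sample std dev = √[83.3143 / 6] = 3.7264%
VaR = −(r̄ − z·σ) = −(1.6714 − 1.282 × 3.7264) = −(-3.1058) = 3.1058%

3.11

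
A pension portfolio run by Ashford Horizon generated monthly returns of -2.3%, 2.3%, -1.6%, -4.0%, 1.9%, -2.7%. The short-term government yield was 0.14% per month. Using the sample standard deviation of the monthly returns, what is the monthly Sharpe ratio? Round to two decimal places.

r̄ = (-2.3 + 2.3 − 1.6 − 4 + 1.9 − 2.7) / 6 = -6.40 / 6 = -1.0667%
Σ(r − r̄)² = 33.2133; sample σ = √(33.2133/5) = 2.5773%
Sharpe = (r̄ − rf) / σ = (-1.0667 − 0.14) / 2.5773 = -1.2067 / 2.5773 = -0.4682

-0.47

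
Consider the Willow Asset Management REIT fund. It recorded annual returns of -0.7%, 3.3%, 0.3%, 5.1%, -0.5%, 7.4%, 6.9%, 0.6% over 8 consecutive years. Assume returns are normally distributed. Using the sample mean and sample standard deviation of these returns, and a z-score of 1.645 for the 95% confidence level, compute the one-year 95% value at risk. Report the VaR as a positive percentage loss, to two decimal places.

μ = (-0.7 + 3.3 + 0.3 + 5.1 − 0.5 + 7.4 + 6.9 + 0.6) / 8 = 2.8000%
Sample σ = √[Σ(r − μ)² / 7] = √[77.7400 / 7] = √11.1057 = 3.3325%
VaR = −(μ − z·σ) = −(2.8000 − 1.645 × 3.3325) = −(-2.6820) = 2.6820%

2.68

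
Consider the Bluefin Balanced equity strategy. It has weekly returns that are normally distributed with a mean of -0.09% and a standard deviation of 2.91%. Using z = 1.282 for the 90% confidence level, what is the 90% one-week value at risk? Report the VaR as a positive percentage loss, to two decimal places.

VaR (as % loss) = −(μ − z·σ) = −(-0.09% − 1.282 × 2.91%) = −(-3.82062%) = 3.82062%

3.82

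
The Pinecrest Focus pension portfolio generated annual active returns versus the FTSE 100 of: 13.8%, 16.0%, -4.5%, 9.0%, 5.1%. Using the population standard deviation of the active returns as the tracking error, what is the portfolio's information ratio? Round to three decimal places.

1.086

r̄ = (13.8 + 16 − 4.5 + 9 + 5.1) / 5 = 7.8800%
Σ(r − r̄)² = 263.2280; population σ = √(263.2280/5) = 7.2557%
IR = r̄ / tracking error = 7.8800 / 7.2557 = 1.0860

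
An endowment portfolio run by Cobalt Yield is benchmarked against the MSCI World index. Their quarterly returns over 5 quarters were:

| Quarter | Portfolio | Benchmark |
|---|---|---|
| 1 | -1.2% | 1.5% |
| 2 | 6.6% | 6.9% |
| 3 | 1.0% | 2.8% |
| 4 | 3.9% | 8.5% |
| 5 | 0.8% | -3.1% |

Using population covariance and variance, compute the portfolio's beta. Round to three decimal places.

0.478

r̄p = 2.2200%,  r̄m = 3.3200%
Cov = Σ(rp − r̄p)(rm − r̄m) / 5 = 8.0716
Var(rm) = Σ(rm − r̄m)² / 5 = 16.8896
β = Cov / Var = 8.0716 / 16.8896 = 0.4779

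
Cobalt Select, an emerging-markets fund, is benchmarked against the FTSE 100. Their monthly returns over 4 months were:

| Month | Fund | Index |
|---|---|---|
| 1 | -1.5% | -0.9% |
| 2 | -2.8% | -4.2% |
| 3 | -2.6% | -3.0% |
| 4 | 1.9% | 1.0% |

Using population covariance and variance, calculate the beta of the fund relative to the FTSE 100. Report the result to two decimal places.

0.88

r̄p = -1.2500%,  r̄m = -1.7750%
Cov = Σ(rp − r̄p)(rm − r̄m) / 4 = 3.4838
Var(rm) = Σ(rm − r̄m)² / 4 = 3.9619
β = Cov / Var = 3.4838 / 3.9619 = 0.8793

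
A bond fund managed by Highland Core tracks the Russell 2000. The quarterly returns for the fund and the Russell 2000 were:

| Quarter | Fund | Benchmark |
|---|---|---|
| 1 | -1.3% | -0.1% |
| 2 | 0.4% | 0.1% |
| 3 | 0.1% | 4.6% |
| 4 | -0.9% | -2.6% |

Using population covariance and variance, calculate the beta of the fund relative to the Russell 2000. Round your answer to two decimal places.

r̄p = -0.4250%,  r̄m = 0.5000%
Cov = Σ(rp − r̄p)(rm − r̄m) / 4 = 0.9550
Var(rm) = Σ(rm − r̄m)² / 4 = 6.7350
β = Cov / Var = 0.9550 / 6.7350 = 0.1418

0.14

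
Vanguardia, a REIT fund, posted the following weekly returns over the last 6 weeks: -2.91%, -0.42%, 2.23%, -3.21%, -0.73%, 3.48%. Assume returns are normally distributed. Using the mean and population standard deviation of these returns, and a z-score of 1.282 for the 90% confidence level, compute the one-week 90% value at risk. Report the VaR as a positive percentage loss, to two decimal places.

3.41

r̄ = (-2.91 − 0.42 + 2.23 − 3.21 − 0.73 + 3.48) / 6 = -1.560 / 6 = -0.2600%
Population σ = √[Σ(r − r̄)² / 6] = √[36.1592 / 6] = √6.0265 = 2.4549%
VaR = −(r̄ − z·σ) = −(-0.2600 − 1.282 × 2.4549) = −(-3.4072) = 3.4072%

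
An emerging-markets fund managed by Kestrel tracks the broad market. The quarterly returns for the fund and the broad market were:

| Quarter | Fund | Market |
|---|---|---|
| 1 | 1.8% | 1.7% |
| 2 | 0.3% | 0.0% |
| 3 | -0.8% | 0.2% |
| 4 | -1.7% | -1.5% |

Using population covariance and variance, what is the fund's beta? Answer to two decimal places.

r̄p = -0.1000%,  r̄m = 0.1000%
Cov = Σ(rp − r̄p)(rm − r̄m) / 4 = 1.3725
Var(rm) = Σ(rm − r̄m)² / 4 = 1.2850
β = Cov / Var = 1.3725 / 1.2850 = 1.0681

1.07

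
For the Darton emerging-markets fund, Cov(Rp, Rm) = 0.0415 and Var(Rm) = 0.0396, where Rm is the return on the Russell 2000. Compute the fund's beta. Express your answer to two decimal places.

1.05

β = Cov(Rp, Rm) / Var(Rm) = 0.0415 / 0.0396 = 1.0480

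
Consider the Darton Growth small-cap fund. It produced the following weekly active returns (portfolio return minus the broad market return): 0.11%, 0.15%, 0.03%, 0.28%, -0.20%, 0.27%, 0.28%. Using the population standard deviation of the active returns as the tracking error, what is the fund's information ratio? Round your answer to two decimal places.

0.81

Mean return r̄ = 0.920 / 7 = 0.1314%
Σ(r − r̄)² = (0.11 − 0.1314)² + (0.15 − 0.1314)² + … = 0.1843
population σ = √(0.1843 / 7) = √0.0263 = 0.1622%
IR = r̄ / tracking error = 0.1314 / 0.1622 = 0.8101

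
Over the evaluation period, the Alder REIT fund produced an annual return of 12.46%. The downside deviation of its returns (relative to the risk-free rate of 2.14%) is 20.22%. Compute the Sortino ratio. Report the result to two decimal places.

Sortino = (Rp − Rf) / σd = (12.46% − 2.14%) / 20.22% = 10.32% / 20.22% = 0.5104

0.51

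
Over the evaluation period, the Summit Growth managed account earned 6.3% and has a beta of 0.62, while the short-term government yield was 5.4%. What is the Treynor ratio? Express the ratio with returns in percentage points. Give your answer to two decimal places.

1.45

Treynor = (Rp − Rf) / β = (6.3% − 5.4%) / 0.62 = 0.90 / 0.62 = 1.4516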